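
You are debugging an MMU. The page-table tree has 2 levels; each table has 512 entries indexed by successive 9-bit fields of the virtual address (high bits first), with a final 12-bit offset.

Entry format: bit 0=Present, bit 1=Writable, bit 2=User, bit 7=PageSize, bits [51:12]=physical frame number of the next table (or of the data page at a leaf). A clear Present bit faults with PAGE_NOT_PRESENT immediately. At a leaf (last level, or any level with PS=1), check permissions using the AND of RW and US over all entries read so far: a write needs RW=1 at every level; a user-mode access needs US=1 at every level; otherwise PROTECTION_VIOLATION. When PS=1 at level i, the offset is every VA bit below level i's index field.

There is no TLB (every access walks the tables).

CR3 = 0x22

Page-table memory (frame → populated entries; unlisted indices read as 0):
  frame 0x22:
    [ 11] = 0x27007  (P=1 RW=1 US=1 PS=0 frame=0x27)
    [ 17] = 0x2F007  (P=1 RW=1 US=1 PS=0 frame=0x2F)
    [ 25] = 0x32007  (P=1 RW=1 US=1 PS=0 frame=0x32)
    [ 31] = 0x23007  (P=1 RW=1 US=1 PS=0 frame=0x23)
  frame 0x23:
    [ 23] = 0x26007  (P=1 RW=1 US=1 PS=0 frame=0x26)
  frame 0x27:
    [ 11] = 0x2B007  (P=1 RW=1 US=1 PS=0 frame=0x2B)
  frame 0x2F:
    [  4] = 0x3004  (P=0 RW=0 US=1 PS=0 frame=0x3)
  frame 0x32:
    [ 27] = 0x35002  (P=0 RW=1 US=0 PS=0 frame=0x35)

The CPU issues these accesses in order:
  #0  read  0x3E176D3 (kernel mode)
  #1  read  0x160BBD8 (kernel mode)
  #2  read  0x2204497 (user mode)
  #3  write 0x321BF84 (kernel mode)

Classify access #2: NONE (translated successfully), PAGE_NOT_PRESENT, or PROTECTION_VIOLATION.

Walk each access:
#0 VA=0x3E176D3 (r,kernel):
  [0] read 0x22 idx=31: raw=0x23007 flags P=1 W=1 U=1 S=0
  [1] read 0x23 idx=23: raw=0x26007 flags P=1 W=1 U=1 S=0
  ✓ 0x266D3  — 2 lookups
#1 VA=0x160BBD8 (r,kernel):
  [0] read 0x22 idx=11: raw=0x27007 flags P=1 W=1 U=1 S=0
  [1] read 0x27 idx=11: raw=0x2B007 flags P=1 W=1 U=1 S=0
  ✓ 0x2BBD8  — 2 lookups
#2 VA=0x2204497 (r,user):
  [0] read 0x22 idx=17: raw=0x2F007 flags P=1 W=1 U=1 S=0
  [1] read 0x2F idx=4: raw=0x3004 flags P=0 W=0 U=1 S=0
  ⇒ fault: PAGE_NOT_PRESENT  — 2 lookups
#3 VA=0x321BF84 (w,kernel):
  [0] read 0x22 idx=25: raw=0x32007 flags P=1 W=1 U=1 S=0
  [1] read 0x32 idx=27: raw=0x35002 flags P=0 W=1 U=0 S=0
  ⇒ fault: PAGE_NOT_PRESENT  — 2 lookups

Access #2 fault: PAGE_NOT_PRESENT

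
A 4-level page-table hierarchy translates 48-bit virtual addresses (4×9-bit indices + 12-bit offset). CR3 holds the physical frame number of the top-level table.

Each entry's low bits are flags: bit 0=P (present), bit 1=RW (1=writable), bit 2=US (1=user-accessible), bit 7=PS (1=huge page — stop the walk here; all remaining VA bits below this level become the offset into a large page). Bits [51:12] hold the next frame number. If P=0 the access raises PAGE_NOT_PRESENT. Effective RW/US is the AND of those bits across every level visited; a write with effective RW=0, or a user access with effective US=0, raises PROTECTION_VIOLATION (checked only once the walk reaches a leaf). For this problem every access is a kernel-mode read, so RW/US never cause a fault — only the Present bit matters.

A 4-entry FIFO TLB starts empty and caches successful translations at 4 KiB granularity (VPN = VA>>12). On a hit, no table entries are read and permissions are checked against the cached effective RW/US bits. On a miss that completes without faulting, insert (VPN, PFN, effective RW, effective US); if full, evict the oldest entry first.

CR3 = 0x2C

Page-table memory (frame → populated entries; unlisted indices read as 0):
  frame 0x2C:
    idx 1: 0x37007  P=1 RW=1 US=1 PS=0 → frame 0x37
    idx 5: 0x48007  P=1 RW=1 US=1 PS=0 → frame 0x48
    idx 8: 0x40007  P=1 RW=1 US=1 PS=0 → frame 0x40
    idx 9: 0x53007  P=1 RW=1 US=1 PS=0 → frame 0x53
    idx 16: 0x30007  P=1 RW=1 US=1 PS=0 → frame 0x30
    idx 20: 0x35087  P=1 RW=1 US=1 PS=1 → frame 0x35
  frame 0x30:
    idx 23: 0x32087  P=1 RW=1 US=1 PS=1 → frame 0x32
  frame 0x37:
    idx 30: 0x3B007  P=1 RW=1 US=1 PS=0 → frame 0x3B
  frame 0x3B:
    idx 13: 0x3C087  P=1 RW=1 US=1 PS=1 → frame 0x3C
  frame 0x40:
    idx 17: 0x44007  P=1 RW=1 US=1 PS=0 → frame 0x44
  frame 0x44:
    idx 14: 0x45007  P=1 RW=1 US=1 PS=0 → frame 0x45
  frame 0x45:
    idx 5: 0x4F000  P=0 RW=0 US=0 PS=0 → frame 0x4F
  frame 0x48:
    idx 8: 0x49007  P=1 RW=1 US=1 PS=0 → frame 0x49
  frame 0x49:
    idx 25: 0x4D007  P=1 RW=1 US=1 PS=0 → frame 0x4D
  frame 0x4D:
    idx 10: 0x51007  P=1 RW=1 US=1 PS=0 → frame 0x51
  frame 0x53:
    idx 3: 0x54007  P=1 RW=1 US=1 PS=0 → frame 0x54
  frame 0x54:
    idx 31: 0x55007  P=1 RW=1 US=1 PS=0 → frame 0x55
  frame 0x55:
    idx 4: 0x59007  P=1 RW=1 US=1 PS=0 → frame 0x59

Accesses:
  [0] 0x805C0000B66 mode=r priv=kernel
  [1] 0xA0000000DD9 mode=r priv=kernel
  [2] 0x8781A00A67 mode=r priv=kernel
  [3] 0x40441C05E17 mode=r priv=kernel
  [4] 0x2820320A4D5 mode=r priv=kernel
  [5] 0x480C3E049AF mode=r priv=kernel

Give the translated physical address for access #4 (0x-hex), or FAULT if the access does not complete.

Walk each access:
#0 VA=0x805C0000B66 (r,kernel):
  [0] read 0x2C idx=16: raw=0x30007 flags P=1 W=1 U=1 S=0
  [1] read 0x30 idx=23: raw=0x32087 flags P=1 W=1 U=1 S=1
  ⇒ phys 0x32B66 (huge @L1)  [2 reads]
#1 VA=0xA0000000DD9 (r,kernel):
  [0] read 0x2C idx=20: raw=0x35087 flags P=1 W=1 U=1 S=1
  ⇒ phys 0x35DD9 (huge @L0)  [1 reads]
#2 VA=0x8781A00A67 (r,kernel):
  [0] read 0x2C idx=1: raw=0x37007 flags P=1 W=1 U=1 S=0
  [1] read 0x37 idx=30: raw=0x3B007 flags P=1 W=1 U=1 S=0
  [2] read 0x3B idx=13: raw=0x3C087 flags P=1 W=1 U=1 S=1
  ⇒ phys 0x3CA67 (huge @L2)  [3 reads]
#3 VA=0x40441C05E17 (r,kernel):
  [0] read 0x2C idx=8: raw=0x40007 flags P=1 W=1 U=1 S=0
  [1] read 0x40 idx=17: raw=0x44007 flags P=1 W=1 U=1 S=0
  [2] read 0x44 idx=14: raw=0x45007 flags P=1 W=1 U=1 S=0
  [3] read 0x45 idx=5: raw=0x4F000 flags P=0 W=0 U=0 S=0
  → PAGE_NOT_PRESENT  (4 entries read)
#4 VA=0x2820320A4D5 (r,kernel):
  [0] read 0x2C idx=5: raw=0x48007 flags P=1 W=1 U=1 S=0
  [1] read 0x48 idx=8: raw=0x49007 flags P=1 W=1 U=1 S=0
  [2] read 0x49 idx=25: raw=0x4D007 flags P=1 W=1 U=1 S=0
  [3] read 0x4D idx=10: raw=0x51007 flags P=1 W=1 U=1 S=0
  ⇒ phys 0x514D5  [4 reads]
#5 VA=0x480C3E049AF (r,kernel):
  [0] read 0x2C idx=9: raw=0x53007 flags P=1 W=1 U=1 S=0
  [1] read 0x53 idx=3: raw=0x54007 flags P=1 W=1 U=1 S=0
  [2] read 0x54 idx=31: raw=0x55007 flags P=1 W=1 U=1 S=0
  [3] read 0x55 idx=4: raw=0x59007 flags P=1 W=1 U=1 S=0
  ⇒ phys 0x599AF  [4 reads]

Access #4 PA: 0x514D5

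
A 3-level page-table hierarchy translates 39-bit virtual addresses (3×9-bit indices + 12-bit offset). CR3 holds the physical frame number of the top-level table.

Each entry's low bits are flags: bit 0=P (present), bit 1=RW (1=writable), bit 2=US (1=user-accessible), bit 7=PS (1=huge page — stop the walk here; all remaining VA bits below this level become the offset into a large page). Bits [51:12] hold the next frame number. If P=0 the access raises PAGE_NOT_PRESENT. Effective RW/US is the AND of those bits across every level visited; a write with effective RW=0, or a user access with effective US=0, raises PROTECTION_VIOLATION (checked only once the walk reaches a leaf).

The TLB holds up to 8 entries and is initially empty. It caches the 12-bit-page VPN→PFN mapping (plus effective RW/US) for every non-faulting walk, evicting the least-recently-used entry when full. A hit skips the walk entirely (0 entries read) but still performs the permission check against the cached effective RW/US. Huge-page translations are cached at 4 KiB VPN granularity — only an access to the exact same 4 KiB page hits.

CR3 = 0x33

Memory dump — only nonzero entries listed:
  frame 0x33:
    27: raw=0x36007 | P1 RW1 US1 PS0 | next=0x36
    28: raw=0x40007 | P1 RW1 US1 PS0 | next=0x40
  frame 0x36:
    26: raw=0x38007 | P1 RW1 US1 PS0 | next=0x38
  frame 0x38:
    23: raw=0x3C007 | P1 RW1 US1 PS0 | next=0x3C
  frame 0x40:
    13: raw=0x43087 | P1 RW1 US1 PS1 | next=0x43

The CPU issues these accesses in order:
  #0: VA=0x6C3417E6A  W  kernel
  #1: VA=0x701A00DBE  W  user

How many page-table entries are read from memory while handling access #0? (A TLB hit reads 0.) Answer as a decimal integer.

Walk each access:
#0 VA=0x6C3417E6A (w,kernel):
  [0] read 0x33 idx=27: raw=0x36007 flags P=1 W=1 U=1 S=0
  [1] read 0x36 idx=26: raw=0x38007 flags P=1 W=1 U=1 S=0
  [2] read 0x38 idx=23: raw=0x3C007 flags P=1 W=1 U=1 S=0
  → PA=0x3CE6A  (3 entries read)
#1 VA=0x701A00DBE (w,user):
  [0] read 0x33 idx=28: raw=0x40007 flags P=1 W=1 U=1 S=0
  [1] read 0x40 idx=13: raw=0x43087 flags P=1 W=1 U=1 S=1
  → PA=0x43DBE (huge @L1)  (2 entries read)

Entries read for #0: 3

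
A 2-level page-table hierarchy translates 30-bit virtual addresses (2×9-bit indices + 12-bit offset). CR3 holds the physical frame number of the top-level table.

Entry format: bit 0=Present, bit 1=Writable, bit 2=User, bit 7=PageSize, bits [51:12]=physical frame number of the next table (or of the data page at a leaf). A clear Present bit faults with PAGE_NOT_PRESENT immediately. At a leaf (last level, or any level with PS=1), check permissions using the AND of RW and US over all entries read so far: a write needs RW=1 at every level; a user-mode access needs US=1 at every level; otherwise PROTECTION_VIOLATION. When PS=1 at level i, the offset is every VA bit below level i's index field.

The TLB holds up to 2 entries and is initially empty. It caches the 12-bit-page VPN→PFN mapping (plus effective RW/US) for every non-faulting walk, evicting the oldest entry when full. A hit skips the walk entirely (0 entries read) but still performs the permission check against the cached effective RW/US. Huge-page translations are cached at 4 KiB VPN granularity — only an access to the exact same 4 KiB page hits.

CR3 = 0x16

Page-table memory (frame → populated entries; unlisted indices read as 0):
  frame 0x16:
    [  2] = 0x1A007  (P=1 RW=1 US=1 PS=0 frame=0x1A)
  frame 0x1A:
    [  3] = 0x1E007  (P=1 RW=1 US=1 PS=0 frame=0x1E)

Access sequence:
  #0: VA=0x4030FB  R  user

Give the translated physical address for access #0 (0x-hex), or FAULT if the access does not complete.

Per-access translation:
#0 VA=0x4030FB (r,user):
  L0: frame=0x16 idx=2 entry=0x1A007 [P=1 RW=1 US=1 PS=0]
  L1: frame=0x1A idx=3 entry=0x1E007 [P=1 RW=1 US=1 PS=0]
  ⇒ phys 0x1E0FB  [2 reads]

Access #0 PA: 0x1E0FB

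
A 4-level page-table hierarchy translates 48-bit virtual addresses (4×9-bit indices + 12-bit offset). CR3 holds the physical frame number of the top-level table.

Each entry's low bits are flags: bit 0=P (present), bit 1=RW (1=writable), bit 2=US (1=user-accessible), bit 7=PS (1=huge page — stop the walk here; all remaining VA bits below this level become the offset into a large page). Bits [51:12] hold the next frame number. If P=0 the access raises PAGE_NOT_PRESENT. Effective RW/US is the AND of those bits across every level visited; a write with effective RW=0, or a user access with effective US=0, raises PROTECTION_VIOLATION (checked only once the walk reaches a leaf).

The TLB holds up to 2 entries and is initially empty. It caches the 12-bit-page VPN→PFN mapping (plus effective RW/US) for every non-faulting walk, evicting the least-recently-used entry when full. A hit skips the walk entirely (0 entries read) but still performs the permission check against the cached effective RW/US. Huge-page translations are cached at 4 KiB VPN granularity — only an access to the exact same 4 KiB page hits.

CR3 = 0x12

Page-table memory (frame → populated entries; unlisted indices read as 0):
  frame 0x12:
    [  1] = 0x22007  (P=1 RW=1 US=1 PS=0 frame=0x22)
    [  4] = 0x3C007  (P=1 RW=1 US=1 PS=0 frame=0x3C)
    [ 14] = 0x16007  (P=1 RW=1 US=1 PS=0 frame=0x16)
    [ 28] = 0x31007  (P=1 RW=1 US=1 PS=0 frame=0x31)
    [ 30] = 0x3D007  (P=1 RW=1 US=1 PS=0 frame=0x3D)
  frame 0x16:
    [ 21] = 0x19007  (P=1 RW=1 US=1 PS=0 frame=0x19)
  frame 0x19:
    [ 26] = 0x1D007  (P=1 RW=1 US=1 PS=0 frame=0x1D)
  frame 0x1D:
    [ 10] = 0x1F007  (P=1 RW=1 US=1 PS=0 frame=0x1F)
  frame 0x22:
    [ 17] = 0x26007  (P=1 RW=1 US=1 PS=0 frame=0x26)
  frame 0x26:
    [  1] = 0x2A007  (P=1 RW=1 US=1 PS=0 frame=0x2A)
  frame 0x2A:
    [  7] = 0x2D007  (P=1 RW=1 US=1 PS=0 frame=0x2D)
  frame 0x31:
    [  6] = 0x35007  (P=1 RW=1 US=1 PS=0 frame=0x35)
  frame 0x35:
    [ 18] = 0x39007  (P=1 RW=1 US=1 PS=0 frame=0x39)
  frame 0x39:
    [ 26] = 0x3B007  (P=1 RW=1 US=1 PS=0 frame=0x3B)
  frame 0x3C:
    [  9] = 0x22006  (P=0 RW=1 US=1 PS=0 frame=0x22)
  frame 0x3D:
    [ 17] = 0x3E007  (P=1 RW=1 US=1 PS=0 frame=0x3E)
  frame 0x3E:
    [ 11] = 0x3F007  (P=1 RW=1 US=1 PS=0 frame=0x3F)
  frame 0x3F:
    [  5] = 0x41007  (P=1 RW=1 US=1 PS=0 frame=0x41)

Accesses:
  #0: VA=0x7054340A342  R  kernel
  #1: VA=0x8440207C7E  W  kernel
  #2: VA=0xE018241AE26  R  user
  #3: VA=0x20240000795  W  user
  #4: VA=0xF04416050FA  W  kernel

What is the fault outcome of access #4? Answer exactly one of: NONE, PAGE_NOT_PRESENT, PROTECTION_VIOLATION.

Trace:
#0 VA=0x7054340A342 (r,kernel):
  L0 @0x12[14] → 0x16007  P=1,RW=1,US=1,PS=0
  L1 @0x16[21] → 0x19007  P=1,RW=1,US=1,PS=0
  L2 @0x19[26] → 0x1D007  P=1,RW=1,US=1,PS=0
  L3 @0x1D[10] → 0x1F007  P=1,RW=1,US=1,PS=0
  ✓ 0x1F342  — 4 lookups
#1 VA=0x8440207C7E (w,kernel):
  L0 @0x12[1] → 0x22007  P=1,RW=1,US=1,PS=0
  L1 @0x22[17] → 0x26007  P=1,RW=1,US=1,PS=0
  L2 @0x26[1] → 0x2A007  P=1,RW=1,US=1,PS=0
  L3 @0x2A[7] → 0x2D007  P=1,RW=1,US=1,PS=0
  ✓ 0x2DC7E  — 4 lookups
#2 VA=0xE018241AE26 (r,user):
  L0 @0x12[28] → 0x31007  P=1,RW=1,US=1,PS=0
  L1 @0x31[6] → 0x35007  P=1,RW=1,US=1,PS=0
  L2 @0x35[18] → 0x39007  P=1,RW=1,US=1,PS=0
  L3 @0x39[26] → 0x3B007  P=1,RW=1,US=1,PS=0
  ✓ 0x3BE26  — 4 lookups
#3 VA=0x20240000795 (w,user):
  L0 @0x12[4] → 0x3C007  P=1,RW=1,US=1,PS=0
  L1 @0x3C[9] → 0x22006  P=0,RW=1,US=1,PS=0
  ✗ PAGE_NOT_PRESENT  [2 reads]
#4 VA=0xF04416050FA (w,kernel):
  L0 @0x12[30] → 0x3D007  P=1,RW=1,US=1,PS=0
  L1 @0x3D[17] → 0x3E007  P=1,RW=1,US=1,PS=0
  L2 @0x3E[11] → 0x3F007  P=1,RW=1,US=1,PS=0
  L3 @0x3F[5] → 0x41007  P=1,RW=1,US=1,PS=0
  ✓ 0x410FA  — 4 lookups

Access #4 fault: NONE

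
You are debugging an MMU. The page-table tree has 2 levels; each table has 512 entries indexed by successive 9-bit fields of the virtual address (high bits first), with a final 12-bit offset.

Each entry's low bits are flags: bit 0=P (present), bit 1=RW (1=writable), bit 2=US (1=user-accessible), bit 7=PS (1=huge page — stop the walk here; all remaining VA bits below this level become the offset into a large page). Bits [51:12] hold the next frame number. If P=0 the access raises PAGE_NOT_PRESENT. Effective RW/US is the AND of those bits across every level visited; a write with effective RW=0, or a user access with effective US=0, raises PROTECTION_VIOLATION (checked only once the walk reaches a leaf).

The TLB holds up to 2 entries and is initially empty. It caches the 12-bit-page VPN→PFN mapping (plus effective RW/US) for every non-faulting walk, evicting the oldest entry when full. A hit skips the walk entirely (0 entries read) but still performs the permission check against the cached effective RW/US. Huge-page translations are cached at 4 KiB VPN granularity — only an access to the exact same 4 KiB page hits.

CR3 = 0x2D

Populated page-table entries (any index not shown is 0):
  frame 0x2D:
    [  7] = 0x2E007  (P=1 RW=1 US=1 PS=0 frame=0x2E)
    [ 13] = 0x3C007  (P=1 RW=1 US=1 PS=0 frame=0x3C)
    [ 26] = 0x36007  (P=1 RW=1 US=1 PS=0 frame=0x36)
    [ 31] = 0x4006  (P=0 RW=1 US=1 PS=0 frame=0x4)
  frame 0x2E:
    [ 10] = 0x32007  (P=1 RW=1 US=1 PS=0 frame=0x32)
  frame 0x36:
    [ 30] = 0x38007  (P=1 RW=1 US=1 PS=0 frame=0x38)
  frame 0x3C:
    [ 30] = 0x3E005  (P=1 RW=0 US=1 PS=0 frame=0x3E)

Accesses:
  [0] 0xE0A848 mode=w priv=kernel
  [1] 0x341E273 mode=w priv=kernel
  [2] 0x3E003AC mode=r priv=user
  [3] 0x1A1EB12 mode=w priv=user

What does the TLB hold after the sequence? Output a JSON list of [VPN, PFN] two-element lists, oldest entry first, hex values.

Trace:
#0 VA=0xE0A848 (w,kernel):
  L0: frame=0x2D idx=7 entry=0x2E007 [P=1 RW=1 US=1 PS=0]
  L1: frame=0x2E idx=10 entry=0x32007 [P=1 RW=1 US=1 PS=0]
  → PA=0x32848  (2 entries read)
#1 VA=0x341E273 (w,kernel):
  L0: frame=0x2D idx=26 entry=0x36007 [P=1 RW=1 US=1 PS=0]
  L1: frame=0x36 idx=30 entry=0x38007 [P=1 RW=1 US=1 PS=0]
  → PA=0x38273  (2 entries read)
#2 VA=0x3E003AC (r,user):
  L0: frame=0x2D idx=31 entry=0x4006 [P=0 RW=1 US=1 PS=0]
  ⇒ fault: PAGE_NOT_PRESENT  — 1 lookups
#3 VA=0x1A1EB12 (w,user):
  L0: frame=0x2D idx=13 entry=0x3C007 [P=1 RW=1 US=1 PS=0]
  L1: frame=0x3C idx=30 entry=0x3E005 [P=1 RW=0 US=1 PS=0]
  ⇒ fault: PROTECTION_VIOLATION  — 2 lookups

TLB: [["0xE0A", "0x32"], ["0x341E", "0x38"]]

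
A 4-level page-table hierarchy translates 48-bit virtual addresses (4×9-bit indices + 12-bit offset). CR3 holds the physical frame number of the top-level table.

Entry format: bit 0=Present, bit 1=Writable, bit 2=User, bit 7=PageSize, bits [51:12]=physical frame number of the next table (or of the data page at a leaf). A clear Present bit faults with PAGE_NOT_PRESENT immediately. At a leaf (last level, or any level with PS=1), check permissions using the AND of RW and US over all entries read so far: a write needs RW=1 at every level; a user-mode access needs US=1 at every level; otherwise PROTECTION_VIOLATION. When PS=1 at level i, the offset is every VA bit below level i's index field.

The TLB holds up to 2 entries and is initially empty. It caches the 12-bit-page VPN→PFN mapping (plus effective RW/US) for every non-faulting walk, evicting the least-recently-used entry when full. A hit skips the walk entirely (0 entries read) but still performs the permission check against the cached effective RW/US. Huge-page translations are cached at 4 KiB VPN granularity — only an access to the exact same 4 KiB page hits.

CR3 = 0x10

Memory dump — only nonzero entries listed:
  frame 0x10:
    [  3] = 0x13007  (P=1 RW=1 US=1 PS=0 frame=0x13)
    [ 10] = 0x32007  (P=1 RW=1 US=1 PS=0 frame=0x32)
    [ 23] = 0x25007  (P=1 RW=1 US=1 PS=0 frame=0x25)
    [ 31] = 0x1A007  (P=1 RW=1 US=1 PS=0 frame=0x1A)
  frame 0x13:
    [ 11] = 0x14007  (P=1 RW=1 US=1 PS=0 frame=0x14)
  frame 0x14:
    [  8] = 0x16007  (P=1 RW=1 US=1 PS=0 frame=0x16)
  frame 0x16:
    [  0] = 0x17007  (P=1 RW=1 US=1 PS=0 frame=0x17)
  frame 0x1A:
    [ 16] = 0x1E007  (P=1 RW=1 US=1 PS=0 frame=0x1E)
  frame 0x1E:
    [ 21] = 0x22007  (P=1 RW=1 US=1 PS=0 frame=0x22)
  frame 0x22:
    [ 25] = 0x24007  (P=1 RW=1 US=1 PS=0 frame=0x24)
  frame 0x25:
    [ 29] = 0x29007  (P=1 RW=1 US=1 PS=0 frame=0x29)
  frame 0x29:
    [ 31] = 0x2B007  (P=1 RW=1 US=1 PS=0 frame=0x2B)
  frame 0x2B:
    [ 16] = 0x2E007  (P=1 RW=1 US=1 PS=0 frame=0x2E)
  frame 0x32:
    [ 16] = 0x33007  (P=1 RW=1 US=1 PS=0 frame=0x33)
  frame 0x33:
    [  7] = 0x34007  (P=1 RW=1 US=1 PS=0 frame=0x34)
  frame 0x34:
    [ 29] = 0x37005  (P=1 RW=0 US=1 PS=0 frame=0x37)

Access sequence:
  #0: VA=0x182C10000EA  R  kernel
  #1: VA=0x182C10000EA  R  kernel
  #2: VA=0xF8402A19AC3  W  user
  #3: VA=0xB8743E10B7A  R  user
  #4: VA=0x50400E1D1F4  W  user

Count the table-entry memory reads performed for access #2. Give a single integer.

Per-access translation:
#0 VA=0x182C10000EA (r,kernel):
  L0 @0x10[3] → 0x13007  P=1,RW=1,US=1,PS=0
  L1 @0x13[11] → 0x14007  P=1,RW=1,US=1,PS=0
  L2 @0x14[8] → 0x16007  P=1,RW=1,US=1,PS=0
  L3 @0x16[0] → 0x17007  P=1,RW=1,US=1,PS=0
  ✓ 0x170EA  — 4 lookups
#1 VA=0x182C10000EA (r,kernel):
  TLB hit vpn=0x182C1000 → PA=0x170EA
#2 VA=0xF8402A19AC3 (w,user):
  L0 @0x10[31] → 0x1A007  P=1,RW=1,US=1,PS=0
  L1 @0x1A[16] → 0x1E007  P=1,RW=1,US=1,PS=0
  L2 @0x1E[21] → 0x22007  P=1,RW=1,US=1,PS=0
  L3 @0x22[25] → 0x24007  P=1,RW=1,US=1,PS=0
  ✓ 0x24AC3  — 4 lookups
#3 VA=0xB8743E10B7A (r,user):
  L0 @0x10[23] → 0x25007  P=1,RW=1,US=1,PS=0
  L1 @0x25[29] → 0x29007  P=1,RW=1,US=1,PS=0
  L2 @0x29[31] → 0x2B007  P=1,RW=1,US=1,PS=0
  L3 @0x2B[16] → 0x2E007  P=1,RW=1,US=1,PS=0
  ✓ 0x2EB7A  — 4 lookups
#4 VA=0x50400E1D1F4 (w,user):
  L0 @0x10[10] → 0x32007  P=1,RW=1,US=1,PS=0
  L1 @0x32[16] → 0x33007  P=1,RW=1,US=1,PS=0
  L2 @0x33[7] → 0x34007  P=1,RW=1,US=1,PS=0
  L3 @0x34[29] → 0x37005  P=1,RW=0,US=1,PS=0
  → PROTECTION_VIOLATION  (4 entries read)

Entries read for #2: 4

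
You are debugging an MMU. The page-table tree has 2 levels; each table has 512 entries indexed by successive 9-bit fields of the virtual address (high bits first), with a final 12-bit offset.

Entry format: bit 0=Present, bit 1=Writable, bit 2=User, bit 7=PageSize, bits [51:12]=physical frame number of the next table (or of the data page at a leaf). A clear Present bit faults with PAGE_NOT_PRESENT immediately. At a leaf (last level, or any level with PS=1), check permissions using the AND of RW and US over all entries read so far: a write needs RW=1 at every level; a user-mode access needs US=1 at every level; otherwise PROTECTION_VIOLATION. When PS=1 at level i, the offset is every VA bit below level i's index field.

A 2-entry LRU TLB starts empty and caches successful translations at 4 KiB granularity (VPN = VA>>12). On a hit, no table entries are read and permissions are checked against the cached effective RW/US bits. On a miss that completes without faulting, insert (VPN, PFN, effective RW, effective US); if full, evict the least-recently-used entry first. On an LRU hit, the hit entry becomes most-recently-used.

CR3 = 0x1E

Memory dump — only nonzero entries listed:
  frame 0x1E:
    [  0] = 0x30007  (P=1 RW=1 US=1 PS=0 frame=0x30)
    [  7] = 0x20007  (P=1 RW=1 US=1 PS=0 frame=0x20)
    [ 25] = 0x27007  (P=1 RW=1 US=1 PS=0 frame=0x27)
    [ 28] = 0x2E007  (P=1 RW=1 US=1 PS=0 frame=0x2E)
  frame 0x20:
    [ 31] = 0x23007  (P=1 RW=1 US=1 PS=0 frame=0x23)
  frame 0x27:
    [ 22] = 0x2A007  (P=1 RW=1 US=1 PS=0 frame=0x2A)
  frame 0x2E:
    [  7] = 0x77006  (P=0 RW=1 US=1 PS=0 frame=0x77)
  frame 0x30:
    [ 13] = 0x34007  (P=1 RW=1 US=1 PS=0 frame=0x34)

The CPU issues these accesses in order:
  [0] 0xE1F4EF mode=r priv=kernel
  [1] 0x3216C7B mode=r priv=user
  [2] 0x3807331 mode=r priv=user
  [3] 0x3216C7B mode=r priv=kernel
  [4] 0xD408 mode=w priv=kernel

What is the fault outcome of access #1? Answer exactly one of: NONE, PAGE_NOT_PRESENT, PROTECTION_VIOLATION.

Trace:
#0 VA=0xE1F4EF (r,kernel):
  L0 @0x1E[7] → 0x20007  P=1,RW=1,US=1,PS=0
  L1 @0x20[31] → 0x23007  P=1,RW=1,US=1,PS=0
  → PA=0x234EF  (2 entries read)
#1 VA=0x3216C7B (r,user):
  L0 @0x1E[25] → 0x27007  P=1,RW=1,US=1,PS=0
  L1 @0x27[22] → 0x2A007  P=1,RW=1,US=1,PS=0
  → PA=0x2AC7B  (2 entries read)
#2 VA=0x3807331 (r,user):
  L0 @0x1E[28] → 0x2E007  P=1,RW=1,US=1,PS=0
  L1 @0x2E[7] → 0x77006  P=0,RW=1,US=1,PS=0
  → PAGE_NOT_PRESENT  (2 entries read)
#3 VA=0x3216C7B (r,kernel):
  TLB hit vpn=0x3216 → PA=0x2AC7B
#4 VA=0xD408 (w,kernel):
  L0 @0x1E[0] → 0x30007  P=1,RW=1,US=1,PS=0
  L1 @0x30[13] → 0x34007  P=1,RW=1,US=1,PS=0
  → PA=0x34408  (2 entries read)

Access #1 fault: NONE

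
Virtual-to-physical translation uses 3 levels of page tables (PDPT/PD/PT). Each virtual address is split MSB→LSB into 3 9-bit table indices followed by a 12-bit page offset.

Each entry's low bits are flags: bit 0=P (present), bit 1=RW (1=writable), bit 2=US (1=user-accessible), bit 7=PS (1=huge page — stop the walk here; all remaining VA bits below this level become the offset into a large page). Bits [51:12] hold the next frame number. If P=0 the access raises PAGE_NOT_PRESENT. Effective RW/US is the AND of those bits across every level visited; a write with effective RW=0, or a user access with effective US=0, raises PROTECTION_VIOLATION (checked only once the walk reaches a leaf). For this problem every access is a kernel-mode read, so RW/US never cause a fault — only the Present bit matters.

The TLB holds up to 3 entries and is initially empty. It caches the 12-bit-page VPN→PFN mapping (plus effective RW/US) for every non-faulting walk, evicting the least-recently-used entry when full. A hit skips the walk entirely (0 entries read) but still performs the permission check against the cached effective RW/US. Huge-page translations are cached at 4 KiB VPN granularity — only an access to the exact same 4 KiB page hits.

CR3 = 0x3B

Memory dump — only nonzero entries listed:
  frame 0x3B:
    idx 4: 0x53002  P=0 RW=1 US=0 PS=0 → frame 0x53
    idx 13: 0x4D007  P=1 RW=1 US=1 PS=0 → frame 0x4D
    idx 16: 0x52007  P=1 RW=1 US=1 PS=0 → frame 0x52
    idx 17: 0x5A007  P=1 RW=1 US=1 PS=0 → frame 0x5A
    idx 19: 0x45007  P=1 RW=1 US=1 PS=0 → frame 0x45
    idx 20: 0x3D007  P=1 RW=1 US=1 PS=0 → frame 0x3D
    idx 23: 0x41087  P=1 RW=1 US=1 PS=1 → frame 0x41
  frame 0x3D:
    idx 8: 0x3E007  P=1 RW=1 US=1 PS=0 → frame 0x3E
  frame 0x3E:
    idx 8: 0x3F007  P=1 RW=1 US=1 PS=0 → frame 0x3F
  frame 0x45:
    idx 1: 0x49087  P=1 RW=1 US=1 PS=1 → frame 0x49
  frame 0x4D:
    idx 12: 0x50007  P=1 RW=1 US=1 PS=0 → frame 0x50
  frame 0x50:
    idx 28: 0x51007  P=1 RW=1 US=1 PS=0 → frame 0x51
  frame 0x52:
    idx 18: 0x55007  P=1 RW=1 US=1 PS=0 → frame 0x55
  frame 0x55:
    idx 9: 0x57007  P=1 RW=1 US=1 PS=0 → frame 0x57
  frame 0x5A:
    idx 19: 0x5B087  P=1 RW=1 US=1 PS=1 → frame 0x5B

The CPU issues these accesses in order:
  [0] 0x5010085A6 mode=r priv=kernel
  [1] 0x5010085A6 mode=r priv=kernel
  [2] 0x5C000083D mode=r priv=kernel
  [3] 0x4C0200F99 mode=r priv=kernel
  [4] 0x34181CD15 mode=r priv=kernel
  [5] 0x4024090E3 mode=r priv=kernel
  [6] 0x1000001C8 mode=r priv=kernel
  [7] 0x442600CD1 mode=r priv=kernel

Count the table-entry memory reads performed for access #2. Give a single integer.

Per-access translation:
#0 VA=0x5010085A6 (r,kernel):
  L0 @0x3B[20] → 0x3D007  P=1,RW=1,US=1,PS=0
  L1 @0x3D[8] → 0x3E007  P=1,RW=1,US=1,PS=0
  L2 @0x3E[8] → 0x3F007  P=1,RW=1,US=1,PS=0
  → PA=0x3F5A6  (3 entries read)
#1 VA=0x5010085A6 (r,kernel):
  TLB hit vpn=0x501008 → PA=0x3F5A6
#2 VA=0x5C000083D (r,kernel):
  L0 @0x3B[23] → 0x41087  P=1,RW=1,US=1,PS=1
  → PA=0x4183D (huge @L0)  (1 entries read)
#3 VA=0x4C0200F99 (r,kernel):
  L0 @0x3B[19] → 0x45007  P=1,RW=1,US=1,PS=0
  L1 @0x45[1] → 0x49087  P=1,RW=1,US=1,PS=1
  → PA=0x49F99 (huge @L1)  (2 entries read)
#4 VA=0x34181CD15 (r,kernel):
  L0 @0x3B[13] → 0x4D007  P=1,RW=1,US=1,PS=0
  L1 @0x4D[12] → 0x50007  P=1,RW=1,US=1,PS=0
  L2 @0x50[28] → 0x51007  P=1,RW=1,US=1,PS=0
  → PA=0x51D15  (3 entries read)
#5 VA=0x4024090E3 (r,kernel):
  L0 @0x3B[16] → 0x52007  P=1,RW=1,US=1,PS=0
  L1 @0x52[18] → 0x55007  P=1,RW=1,US=1,PS=0
  L2 @0x55[9] → 0x57007  P=1,RW=1,US=1,PS=0
  → PA=0x570E3  (3 entries read)
#6 VA=0x1000001C8 (r,kernel):
  L0 @0x3B[4] → 0x53002  P=0,RW=1,US=0,PS=0
  → PAGE_NOT_PRESENT  (1 entries read)
#7 VA=0x442600CD1 (r,kernel):
  L0 @0x3B[17] → 0x5A007  P=1,RW=1,US=1,PS=0
  L1 @0x5A[19] → 0x5B087  P=1,RW=1,US=1,PS=1
  → PA=0x5BCD1 (huge @L1)  (2 entries read)

Entries read for #2: 1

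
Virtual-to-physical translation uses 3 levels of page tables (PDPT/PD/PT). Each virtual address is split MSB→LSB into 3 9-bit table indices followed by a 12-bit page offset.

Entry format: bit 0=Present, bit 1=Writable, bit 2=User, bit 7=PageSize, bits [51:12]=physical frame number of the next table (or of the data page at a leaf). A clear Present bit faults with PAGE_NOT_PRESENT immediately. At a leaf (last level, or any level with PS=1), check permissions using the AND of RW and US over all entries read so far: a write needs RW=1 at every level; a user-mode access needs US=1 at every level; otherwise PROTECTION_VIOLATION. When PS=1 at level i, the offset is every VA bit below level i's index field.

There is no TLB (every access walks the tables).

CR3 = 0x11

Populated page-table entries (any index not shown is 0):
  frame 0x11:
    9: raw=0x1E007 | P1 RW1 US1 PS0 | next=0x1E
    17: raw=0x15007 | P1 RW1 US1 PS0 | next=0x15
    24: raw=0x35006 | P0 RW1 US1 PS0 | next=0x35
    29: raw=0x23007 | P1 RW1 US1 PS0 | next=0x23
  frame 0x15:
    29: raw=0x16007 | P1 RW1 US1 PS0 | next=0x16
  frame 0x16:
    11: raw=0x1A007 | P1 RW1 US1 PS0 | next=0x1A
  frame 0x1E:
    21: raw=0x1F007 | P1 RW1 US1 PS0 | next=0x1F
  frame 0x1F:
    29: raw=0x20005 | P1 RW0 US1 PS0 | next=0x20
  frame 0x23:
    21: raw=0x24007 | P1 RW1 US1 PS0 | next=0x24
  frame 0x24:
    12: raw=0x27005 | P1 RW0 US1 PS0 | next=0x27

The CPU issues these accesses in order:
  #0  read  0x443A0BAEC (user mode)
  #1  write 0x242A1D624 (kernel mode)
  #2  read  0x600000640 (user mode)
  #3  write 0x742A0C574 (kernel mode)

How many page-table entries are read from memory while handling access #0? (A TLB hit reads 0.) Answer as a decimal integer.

Per-access translation:
#0 VA=0x443A0BAEC (r,user):
  L0: frame=0x11 idx=17 entry=0x15007 [P=1 RW=1 US=1 PS=0]
  L1: frame=0x15 idx=29 entry=0x16007 [P=1 RW=1 US=1 PS=0]
  L2: frame=0x16 idx=11 entry=0x1A007 [P=1 RW=1 US=1 PS=0]
  ✓ 0x1AAEC  — 3 lookups
#1 VA=0x242A1D624 (w,kernel):
  L0: frame=0x11 idx=9 entry=0x1E007 [P=1 RW=1 US=1 PS=0]
  L1: frame=0x1E idx=21 entry=0x1F007 [P=1 RW=1 US=1 PS=0]
  L2: frame=0x1F idx=29 entry=0x20005 [P=1 RW=0 US=1 PS=0]
  ✗ PROTECTION_VIOLATION  [3 reads]
#2 VA=0x600000640 (r,user):
  L0: frame=0x11 idx=24 entry=0x35006 [P=0 RW=1 US=1 PS=0]
  ✗ PAGE_NOT_PRESENT  [1 reads]
#3 VA=0x742A0C574 (w,kernel):
  L0: frame=0x11 idx=29 entry=0x23007 [P=1 RW=1 US=1 PS=0]
  L1: frame=0x23 idx=21 entry=0x24007 [P=1 RW=1 US=1 PS=0]
  L2: frame=0x24 idx=12 entry=0x27005 [P=1 RW=0 US=1 PS=0]
  ✗ PROTECTION_VIOLATION  [3 reads]

Entries read for #0: 3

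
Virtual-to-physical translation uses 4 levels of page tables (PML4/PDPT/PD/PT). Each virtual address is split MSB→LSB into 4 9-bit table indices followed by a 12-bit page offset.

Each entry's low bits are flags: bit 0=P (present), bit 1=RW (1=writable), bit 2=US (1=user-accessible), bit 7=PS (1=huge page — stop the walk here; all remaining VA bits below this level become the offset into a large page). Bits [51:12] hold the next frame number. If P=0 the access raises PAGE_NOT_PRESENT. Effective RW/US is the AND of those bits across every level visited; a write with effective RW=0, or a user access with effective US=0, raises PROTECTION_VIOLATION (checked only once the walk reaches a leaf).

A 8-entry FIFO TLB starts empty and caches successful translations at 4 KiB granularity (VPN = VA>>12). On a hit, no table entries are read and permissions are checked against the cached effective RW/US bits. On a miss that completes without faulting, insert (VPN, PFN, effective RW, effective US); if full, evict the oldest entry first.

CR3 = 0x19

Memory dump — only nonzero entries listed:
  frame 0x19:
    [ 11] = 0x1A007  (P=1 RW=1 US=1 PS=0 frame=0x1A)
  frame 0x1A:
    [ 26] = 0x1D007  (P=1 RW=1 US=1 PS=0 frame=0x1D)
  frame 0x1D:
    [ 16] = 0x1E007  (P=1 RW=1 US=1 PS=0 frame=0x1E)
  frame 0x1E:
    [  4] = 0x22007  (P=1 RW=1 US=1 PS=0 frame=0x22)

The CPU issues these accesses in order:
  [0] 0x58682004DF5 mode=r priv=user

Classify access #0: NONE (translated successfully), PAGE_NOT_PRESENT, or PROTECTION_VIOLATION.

Walk each access:
#0 VA=0x58682004DF5 (r,user):
  lvl0: tbl 0x19, slot 11 ⇒ 0x1A007 (P1/RW1/US1/PS0)
  lvl1: tbl 0x1A, slot 26 ⇒ 0x1D007 (P1/RW1/US1/PS0)
  lvl2: tbl 0x1D, slot 16 ⇒ 0x1E007 (P1/RW1/US1/PS0)
  lvl3: tbl 0x1E, slot 4 ⇒ 0x22007 (P1/RW1/US1/PS0)
  ✓ 0x22DF5  — 4 lookups

Access #0 fault: NONE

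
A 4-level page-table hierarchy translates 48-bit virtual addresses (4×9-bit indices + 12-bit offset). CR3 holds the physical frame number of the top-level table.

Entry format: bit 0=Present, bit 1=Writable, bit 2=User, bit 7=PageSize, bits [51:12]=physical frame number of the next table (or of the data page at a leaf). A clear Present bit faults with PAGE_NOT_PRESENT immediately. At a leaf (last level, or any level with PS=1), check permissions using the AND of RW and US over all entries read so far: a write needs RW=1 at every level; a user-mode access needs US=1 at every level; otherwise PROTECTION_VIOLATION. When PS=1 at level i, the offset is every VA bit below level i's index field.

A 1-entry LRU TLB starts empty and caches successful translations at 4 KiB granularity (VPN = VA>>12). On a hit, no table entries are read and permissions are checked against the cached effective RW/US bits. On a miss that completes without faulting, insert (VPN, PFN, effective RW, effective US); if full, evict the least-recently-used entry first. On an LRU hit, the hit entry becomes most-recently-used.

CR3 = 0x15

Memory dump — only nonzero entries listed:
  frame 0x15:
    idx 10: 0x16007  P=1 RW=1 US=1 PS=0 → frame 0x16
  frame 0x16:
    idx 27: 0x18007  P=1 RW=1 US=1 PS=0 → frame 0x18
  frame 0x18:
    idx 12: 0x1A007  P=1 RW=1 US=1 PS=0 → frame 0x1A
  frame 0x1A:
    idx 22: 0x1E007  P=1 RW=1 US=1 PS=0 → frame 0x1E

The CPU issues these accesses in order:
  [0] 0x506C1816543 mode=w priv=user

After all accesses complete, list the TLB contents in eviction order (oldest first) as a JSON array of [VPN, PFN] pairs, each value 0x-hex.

Per-access translation:
#0 VA=0x506C1816543 (w,user):
  L0 @0x15[10] → 0x16007  P=1,RW=1,US=1,PS=0
  L1 @0x16[27] → 0x18007  P=1,RW=1,US=1,PS=0
  L2 @0x18[12] → 0x1A007  P=1,RW=1,US=1,PS=0
  L3 @0x1A[22] → 0x1E007  P=1,RW=1,US=1,PS=0
  ✓ 0x1E543  — 4 lookups

TLB: [["0x506C1816", "0x1E"]]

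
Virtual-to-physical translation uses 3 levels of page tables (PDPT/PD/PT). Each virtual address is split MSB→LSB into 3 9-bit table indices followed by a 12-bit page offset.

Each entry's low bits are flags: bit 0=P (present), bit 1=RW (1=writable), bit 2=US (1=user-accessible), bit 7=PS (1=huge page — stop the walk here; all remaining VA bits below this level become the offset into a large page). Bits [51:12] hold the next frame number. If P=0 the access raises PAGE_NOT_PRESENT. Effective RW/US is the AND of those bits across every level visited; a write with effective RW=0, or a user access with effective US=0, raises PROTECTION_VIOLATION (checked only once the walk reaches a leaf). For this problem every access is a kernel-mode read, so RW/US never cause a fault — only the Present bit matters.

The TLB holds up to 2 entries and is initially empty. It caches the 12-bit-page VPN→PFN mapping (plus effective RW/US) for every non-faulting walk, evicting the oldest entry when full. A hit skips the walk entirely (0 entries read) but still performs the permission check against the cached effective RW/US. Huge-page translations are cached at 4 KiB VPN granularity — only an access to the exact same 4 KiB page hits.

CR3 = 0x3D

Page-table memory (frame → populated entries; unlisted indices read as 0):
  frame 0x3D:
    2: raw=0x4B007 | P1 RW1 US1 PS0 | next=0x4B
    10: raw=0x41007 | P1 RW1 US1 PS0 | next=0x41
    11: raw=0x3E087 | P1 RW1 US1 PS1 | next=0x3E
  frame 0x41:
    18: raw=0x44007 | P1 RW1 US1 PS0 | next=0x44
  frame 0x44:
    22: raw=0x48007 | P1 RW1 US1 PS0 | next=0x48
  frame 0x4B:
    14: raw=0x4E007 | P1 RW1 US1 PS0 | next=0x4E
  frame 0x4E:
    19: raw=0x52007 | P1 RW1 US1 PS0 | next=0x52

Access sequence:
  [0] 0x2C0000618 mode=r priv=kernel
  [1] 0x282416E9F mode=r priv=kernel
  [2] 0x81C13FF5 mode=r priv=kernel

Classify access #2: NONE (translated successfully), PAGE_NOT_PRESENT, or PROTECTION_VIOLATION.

Trace:
#0 VA=0x2C0000618 (r,kernel):
  lvl0: tbl 0x3D, slot 11 ⇒ 0x3E087 (P1/RW1/US1/PS1)
  ⇒ phys 0x3E618 (huge @L0)  [1 reads]
#1 VA=0x282416E9F (r,kernel):
  lvl0: tbl 0x3D, slot 10 ⇒ 0x41007 (P1/RW1/US1/PS0)
  lvl1: tbl 0x41, slot 18 ⇒ 0x44007 (P1/RW1/US1/PS0)
  lvl2: tbl 0x44, slot 22 ⇒ 0x48007 (P1/RW1/US1/PS0)
  ⇒ phys 0x48E9F  [3 reads]
#2 VA=0x81C13FF5 (r,kernel):
  lvl0: tbl 0x3D, slot 2 ⇒ 0x4B007 (P1/RW1/US1/PS0)
  lvl1: tbl 0x4B, slot 14 ⇒ 0x4E007 (P1/RW1/US1/PS0)
  lvl2: tbl 0x4E, slot 19 ⇒ 0x52007 (P1/RW1/US1/PS0)
  ⇒ phys 0x52FF5  [3 reads]

Access #2 fault: NONE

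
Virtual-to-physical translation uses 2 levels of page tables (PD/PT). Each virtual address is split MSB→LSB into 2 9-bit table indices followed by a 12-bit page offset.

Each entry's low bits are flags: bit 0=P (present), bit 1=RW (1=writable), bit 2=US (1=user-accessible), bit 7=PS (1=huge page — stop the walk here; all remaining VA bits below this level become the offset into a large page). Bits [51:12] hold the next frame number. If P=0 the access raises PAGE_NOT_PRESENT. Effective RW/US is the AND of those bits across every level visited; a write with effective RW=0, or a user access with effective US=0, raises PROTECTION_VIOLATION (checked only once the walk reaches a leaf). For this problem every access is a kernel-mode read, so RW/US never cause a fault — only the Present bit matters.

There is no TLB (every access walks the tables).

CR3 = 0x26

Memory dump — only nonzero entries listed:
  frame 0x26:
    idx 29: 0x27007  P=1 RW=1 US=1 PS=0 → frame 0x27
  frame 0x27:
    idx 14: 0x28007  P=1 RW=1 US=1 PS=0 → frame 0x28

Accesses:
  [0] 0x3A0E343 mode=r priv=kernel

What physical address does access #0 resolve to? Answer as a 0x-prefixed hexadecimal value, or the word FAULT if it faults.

Trace:
#0 VA=0x3A0E343 (r,kernel):
  lvl0: tbl 0x26, slot 29 ⇒ 0x27007 (P1/RW1/US1/PS0)
  lvl1: tbl 0x27, slot 14 ⇒ 0x28007 (P1/RW1/US1/PS0)
  → PA=0x28343  (2 entries read)

Access #0 PA: 0x28343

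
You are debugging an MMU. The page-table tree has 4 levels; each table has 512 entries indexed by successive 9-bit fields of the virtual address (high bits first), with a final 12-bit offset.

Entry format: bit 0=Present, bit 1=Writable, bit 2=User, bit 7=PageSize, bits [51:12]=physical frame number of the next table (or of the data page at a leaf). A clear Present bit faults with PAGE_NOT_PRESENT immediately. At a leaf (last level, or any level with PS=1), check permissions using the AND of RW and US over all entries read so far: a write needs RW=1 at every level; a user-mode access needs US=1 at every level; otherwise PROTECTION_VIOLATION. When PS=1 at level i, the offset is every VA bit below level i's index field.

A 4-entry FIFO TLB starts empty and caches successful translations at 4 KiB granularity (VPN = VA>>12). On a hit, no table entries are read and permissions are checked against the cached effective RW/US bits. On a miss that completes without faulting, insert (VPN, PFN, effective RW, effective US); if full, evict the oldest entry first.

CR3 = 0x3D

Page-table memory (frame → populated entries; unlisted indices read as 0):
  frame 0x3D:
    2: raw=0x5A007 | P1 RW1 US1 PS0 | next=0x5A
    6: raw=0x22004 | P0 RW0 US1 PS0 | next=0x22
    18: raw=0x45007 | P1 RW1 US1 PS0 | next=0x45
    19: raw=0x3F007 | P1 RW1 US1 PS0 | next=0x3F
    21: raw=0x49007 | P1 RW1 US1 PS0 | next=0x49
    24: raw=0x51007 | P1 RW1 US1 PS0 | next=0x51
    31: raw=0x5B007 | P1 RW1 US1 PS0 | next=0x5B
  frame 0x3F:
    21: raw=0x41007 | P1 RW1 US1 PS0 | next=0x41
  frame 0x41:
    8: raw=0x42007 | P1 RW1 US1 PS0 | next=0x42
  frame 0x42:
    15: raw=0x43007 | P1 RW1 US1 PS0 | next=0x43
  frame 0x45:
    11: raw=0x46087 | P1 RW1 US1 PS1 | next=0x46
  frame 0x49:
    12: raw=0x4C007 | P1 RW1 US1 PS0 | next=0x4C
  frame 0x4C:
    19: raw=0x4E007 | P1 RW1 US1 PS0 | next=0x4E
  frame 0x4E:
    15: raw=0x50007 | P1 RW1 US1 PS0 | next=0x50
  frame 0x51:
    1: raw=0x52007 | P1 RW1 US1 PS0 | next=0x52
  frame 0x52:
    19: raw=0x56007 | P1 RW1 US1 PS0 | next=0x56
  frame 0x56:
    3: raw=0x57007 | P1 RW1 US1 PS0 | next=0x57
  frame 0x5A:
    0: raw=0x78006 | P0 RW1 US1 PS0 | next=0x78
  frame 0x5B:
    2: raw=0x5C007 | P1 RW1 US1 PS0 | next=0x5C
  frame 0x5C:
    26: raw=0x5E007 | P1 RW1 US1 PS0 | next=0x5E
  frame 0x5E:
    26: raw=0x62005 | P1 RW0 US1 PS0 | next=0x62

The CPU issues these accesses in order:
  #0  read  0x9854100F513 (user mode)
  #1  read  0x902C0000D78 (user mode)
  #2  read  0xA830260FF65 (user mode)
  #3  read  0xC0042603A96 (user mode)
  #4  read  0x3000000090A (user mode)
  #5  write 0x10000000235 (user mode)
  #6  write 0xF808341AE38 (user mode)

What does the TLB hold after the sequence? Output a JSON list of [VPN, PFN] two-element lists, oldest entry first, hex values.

Walk each access:
#0 VA=0x9854100F513 (r,user):
  lvl0: tbl 0x3D, slot 19 ⇒ 0x3F007 (P1/RW1/US1/PS0)
  lvl1: tbl 0x3F, slot 21 ⇒ 0x41007 (P1/RW1/US1/PS0)
  lvl2: tbl 0x41, slot 8 ⇒ 0x42007 (P1/RW1/US1/PS0)
  lvl3: tbl 0x42, slot 15 ⇒ 0x43007 (P1/RW1/US1/PS0)
  ⇒ phys 0x43513  [4 reads]
#1 VA=0x902C0000D78 (r,user):
  lvl0: tbl 0x3D, slot 18 ⇒ 0x45007 (P1/RW1/US1/PS0)
  lvl1: tbl 0x45, slot 11 ⇒ 0x46087 (P1/RW1/US1/PS1)
  ⇒ phys 0x46D78 (huge @L1)  [2 reads]
#2 VA=0xA830260FF65 (r,user):
  lvl0: tbl 0x3D, slot 21 ⇒ 0x49007 (P1/RW1/US1/PS0)
  lvl1: tbl 0x49, slot 12 ⇒ 0x4C007 (P1/RW1/US1/PS0)
  lvl2: tbl 0x4C, slot 19 ⇒ 0x4E007 (P1/RW1/US1/PS0)
  lvl3: tbl 0x4E, slot 15 ⇒ 0x50007 (P1/RW1/US1/PS0)
  ⇒ phys 0x50F65  [4 reads]
#3 VA=0xC0042603A96 (r,user):
  lvl0: tbl 0x3D, slot 24 ⇒ 0x51007 (P1/RW1/US1/PS0)
  lvl1: tbl 0x51, slot 1 ⇒ 0x52007 (P1/RW1/US1/PS0)
  lvl2: tbl 0x52, slot 19 ⇒ 0x56007 (P1/RW1/US1/PS0)
  lvl3: tbl 0x56, slot 3 ⇒ 0x57007 (P1/RW1/US1/PS0)
  ⇒ phys 0x57A96  [4 reads]
#4 VA=0x3000000090A (r,user):
  lvl0: tbl 0x3D, slot 6 ⇒ 0x22004 (P0/RW0/US1/PS0)
  ✗ PAGE_NOT_PRESENT  [1 reads]
#5 VA=0x10000000235 (w,user):
  lvl0: tbl 0x3D, slot 2 ⇒ 0x5A007 (P1/RW1/US1/PS0)
  lvl1: tbl 0x5A, slot 0 ⇒ 0x78006 (P0/RW1/US1/PS0)
  ✗ PAGE_NOT_PRESENT  [2 reads]
#6 VA=0xF808341AE38 (w,user):
  lvl0: tbl 0x3D, slot 31 ⇒ 0x5B007 (P1/RW1/US1/PS0)
  lvl1: tbl 0x5B, slot 2 ⇒ 0x5C007 (P1/RW1/US1/PS0)
  lvl2: tbl 0x5C, slot 26 ⇒ 0x5E007 (P1/RW1/US1/PS0)
  lvl3: tbl 0x5E, slot 26 ⇒ 0x62005 (P1/RW0/US1/PS0)
  ✗ PROTECTION_VIOLATION  [4 reads]

TLB: [["0x9854100F", "0x43"], ["0x902C0000", "0x46"], ["0xA830260F", "0x50"], ["0xC0042603", "0x57"]]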